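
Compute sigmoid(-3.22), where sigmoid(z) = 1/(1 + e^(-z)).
0.03842

sigmoid(-3.22) = 1/(1 + e^(3.22)) = 1/(1 + 25.03) = 0.03842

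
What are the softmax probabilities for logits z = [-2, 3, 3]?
p = [0.0034, 0.4983, 0.4983]

exp(z) = [0.1353, 20.09, 20.09]
Sum = 40.31
p = [0.0034, 0.4983, 0.4983]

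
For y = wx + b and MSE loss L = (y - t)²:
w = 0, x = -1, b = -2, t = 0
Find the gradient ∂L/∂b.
∂L/∂b = -4

y = wx + b = (0)(-1) + -2 = -2
∂L/∂y = 2(y - t) = 2(-2 - 0) = -4
∂y/∂b = 1
∂L/∂b = ∂L/∂y · ∂y/∂b = -4 × 1 = -4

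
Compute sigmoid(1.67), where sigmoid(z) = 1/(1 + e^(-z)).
0.8416

sigmoid(1.67) = 1/(1 + e^(-1.67)) = 1/(1 + 0.1882) = 0.8416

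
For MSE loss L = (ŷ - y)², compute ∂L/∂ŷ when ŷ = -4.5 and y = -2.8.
∂L/∂ŷ = -3.4

∂L/∂ŷ = 2(ŷ - y) = 2(-4.5 - -2.8) = 2(-1.7) = -3.4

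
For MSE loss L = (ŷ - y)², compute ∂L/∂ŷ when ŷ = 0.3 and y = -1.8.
∂L/∂ŷ = 4.2

∂L/∂ŷ = 2(ŷ - y) = 2(0.3 - -1.8) = 2(2.1) = 4.2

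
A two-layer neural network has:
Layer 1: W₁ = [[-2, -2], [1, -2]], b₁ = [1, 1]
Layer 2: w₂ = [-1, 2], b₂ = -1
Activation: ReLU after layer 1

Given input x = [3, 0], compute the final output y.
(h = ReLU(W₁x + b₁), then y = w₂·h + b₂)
y = 7

Layer 1 pre-activation: z₁ = [-5, 4]
After ReLU: h = [0, 4]
Layer 2 output: y = -1×0 + 2×4 + -1 = 7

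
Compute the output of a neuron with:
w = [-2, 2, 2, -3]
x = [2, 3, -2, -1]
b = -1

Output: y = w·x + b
y = 0

y = (-2)(2) + (2)(3) + (2)(-2) + (-3)(-1) + -1 = 0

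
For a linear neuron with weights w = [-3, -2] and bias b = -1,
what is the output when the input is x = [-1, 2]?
y = -2

y = (-3)(-1) + (-2)(2) + -1 = -2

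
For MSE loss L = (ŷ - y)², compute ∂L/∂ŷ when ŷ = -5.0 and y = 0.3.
∂L/∂ŷ = -10.6

∂L/∂ŷ = 2(ŷ - y) = 2(-5.0 - 0.3) = 2(-5.3) = -10.6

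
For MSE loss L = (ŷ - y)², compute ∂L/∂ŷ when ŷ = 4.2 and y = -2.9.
∂L/∂ŷ = 14.2

∂L/∂ŷ = 2(ŷ - y) = 2(4.2 - -2.9) = 2(7.1) = 14.2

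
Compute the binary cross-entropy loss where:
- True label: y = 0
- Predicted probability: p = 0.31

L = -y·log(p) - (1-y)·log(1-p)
L = 0.3711

L = -0·log(0.31) - 1·log(0.69) = -log(0.69) = 0.3711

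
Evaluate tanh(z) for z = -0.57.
-0.5154

tanh(-0.57) = (e^(-0.57) - e^(0.57))/(e^(-0.57) + e^(0.57)) = -0.5154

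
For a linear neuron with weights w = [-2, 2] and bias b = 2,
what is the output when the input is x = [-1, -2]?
y = 0

y = (-2)(-1) + (2)(-2) + 2 = 0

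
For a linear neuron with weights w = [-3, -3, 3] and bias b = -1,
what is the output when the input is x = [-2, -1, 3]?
y = 17

y = (-3)(-2) + (-3)(-1) + (3)(3) + -1 = 17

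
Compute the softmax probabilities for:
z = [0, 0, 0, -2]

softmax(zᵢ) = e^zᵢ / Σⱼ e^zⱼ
p = [0.3189, 0.3189, 0.3189, 0.0432]

exp(z) = [1, 1, 1, 0.1353]
Sum = 3.135
p = [0.3189, 0.3189, 0.3189, 0.0432]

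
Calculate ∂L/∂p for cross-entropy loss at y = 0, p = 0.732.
∂L/∂p = 3.731

∂L/∂p = -y/p + (1-y)/(1-p) = 0 + 1/0.268 = 3.731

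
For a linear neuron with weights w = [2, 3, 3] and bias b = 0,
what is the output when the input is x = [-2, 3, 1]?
y = 8

y = (2)(-2) + (3)(3) + (3)(1) + 0 = 8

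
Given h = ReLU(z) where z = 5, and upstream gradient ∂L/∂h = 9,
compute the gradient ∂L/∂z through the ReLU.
∂L/∂z = 9

h = ReLU(5) = 5
Since z > 0: ∂h/∂z = 1
∂L/∂z = ∂L/∂h · ∂h/∂z = 9 × 1 = 9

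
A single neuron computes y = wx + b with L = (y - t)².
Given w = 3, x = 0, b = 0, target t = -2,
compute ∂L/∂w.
∂L/∂w = 0

y = wx + b = (3)(0) + 0 = 0
∂L/∂y = 2(y - t) = 2(0 - -2) = 4
∂y/∂w = x = 0
∂L/∂w = ∂L/∂y · ∂y/∂w = 4 × 0 = 0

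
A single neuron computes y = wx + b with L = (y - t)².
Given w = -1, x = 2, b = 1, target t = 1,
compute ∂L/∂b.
∂L/∂b = -4

y = wx + b = (-1)(2) + 1 = -1
∂L/∂y = 2(y - t) = 2(-1 - 1) = -4
∂y/∂b = 1
∂L/∂b = ∂L/∂y · ∂y/∂b = -4 × 1 = -4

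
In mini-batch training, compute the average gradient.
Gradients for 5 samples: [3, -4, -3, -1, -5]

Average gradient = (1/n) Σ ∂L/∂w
Average gradient = -2

Average = (1/5)(3 + -4 + -3 + -1 + -5) = -10/5 = -2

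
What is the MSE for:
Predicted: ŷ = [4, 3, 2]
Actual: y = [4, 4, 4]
MSE = 1.667

MSE = (1/3)((4-4)² + (3-4)² + (2-4)²) = (1/3)(0 + 1 + 4) = 1.667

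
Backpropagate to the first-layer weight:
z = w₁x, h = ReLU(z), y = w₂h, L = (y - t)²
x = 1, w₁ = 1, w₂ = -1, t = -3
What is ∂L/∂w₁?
∂L/∂w₁ = -4

Forward pass:
z = w₁x = 1×1 = 1
h = ReLU(1) = 1
y = w₂h = -1×1 = -1

Backward pass:
∂L/∂y = 2(y - t) = 2(-1 - -3) = 4
∂y/∂h = w₂ = -1
∂h/∂z = 1 (ReLU derivative)
∂z/∂w₁ = x = 1

∂L/∂w₁ = 4 × -1 × 1 × 1 = -4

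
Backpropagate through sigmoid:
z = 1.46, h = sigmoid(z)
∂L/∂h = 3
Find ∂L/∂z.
∂L/∂z = 0.4588

σ(1.46) = 0.8115
σ'(1.46) = σ(1.46)(1 - σ(1.46)) = 0.8115 × 0.1885 = 0.1529
∂L/∂z = ∂L/∂h · σ'(z) = 3 × 0.1529 = 0.4588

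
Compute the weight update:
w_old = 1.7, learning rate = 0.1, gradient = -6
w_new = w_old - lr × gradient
w_new = 2.3

w_new = w - η·∂L/∂w = 1.7 - 0.1×(-6) = 1.7 - (-0.6) = 2.3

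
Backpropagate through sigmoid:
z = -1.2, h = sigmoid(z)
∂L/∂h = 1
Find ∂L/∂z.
∂L/∂z = 0.1779

σ(-1.2) = 0.2315
σ'(-1.2) = σ(-1.2)(1 - σ(-1.2)) = 0.2315 × 0.7685 = 0.1779
∂L/∂z = ∂L/∂h · σ'(z) = 1 × 0.1779 = 0.1779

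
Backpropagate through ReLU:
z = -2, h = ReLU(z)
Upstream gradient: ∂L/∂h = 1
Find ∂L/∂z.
∂L/∂z = 0

h = ReLU(-2) = 0
Since z < 0: ∂h/∂z = 0
∂L/∂z = ∂L/∂h · ∂h/∂z = 1 × 0 = 0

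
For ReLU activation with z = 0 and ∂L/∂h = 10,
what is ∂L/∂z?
∂L/∂z = 0

h = ReLU(0) = 0
At z = 0: ∂h/∂z = 0 (by convention)
∂L/∂z = ∂L/∂h · ∂h/∂z = 10 × 0 = 0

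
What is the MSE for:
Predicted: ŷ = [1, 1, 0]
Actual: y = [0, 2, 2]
MSE = 2

MSE = (1/3)((1-0)² + (1-2)² + (0-2)²) = (1/3)(1 + 1 + 4) = 2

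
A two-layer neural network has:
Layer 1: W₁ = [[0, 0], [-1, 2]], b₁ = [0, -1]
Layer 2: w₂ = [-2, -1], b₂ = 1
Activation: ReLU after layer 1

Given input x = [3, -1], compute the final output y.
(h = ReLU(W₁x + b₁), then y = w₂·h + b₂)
y = 1

Layer 1 pre-activation: z₁ = [0, -6]
After ReLU: h = [0, 0]
Layer 2 output: y = -2×0 + -1×0 + 1 = 1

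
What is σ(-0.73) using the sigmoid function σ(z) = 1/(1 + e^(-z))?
0.3252

sigmoid(-0.73) = 1/(1 + e^(0.73)) = 1/(1 + 2.075) = 0.3252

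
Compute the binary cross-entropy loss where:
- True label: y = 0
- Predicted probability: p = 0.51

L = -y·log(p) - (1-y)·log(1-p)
L = 0.7133

L = -0·log(0.51) - 1·log(0.49) = -log(0.49) = 0.7133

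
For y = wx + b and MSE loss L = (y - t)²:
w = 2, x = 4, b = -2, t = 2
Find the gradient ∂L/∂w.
∂L/∂w = 32

y = wx + b = (2)(4) + -2 = 6
∂L/∂y = 2(y - t) = 2(6 - 2) = 8
∂y/∂w = x = 4
∂L/∂w = ∂L/∂y · ∂y/∂w = 8 × 4 = 32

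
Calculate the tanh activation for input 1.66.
0.9302

tanh(1.66) = (e^(1.66) - e^(-1.66))/(e^(1.66) + e^(-1.66)) = 0.9302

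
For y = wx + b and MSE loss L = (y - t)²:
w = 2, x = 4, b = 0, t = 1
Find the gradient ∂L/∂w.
∂L/∂w = 56

y = wx + b = (2)(4) + 0 = 8
∂L/∂y = 2(y - t) = 2(8 - 1) = 14
∂y/∂w = x = 4
∂L/∂w = ∂L/∂y · ∂y/∂w = 14 × 4 = 56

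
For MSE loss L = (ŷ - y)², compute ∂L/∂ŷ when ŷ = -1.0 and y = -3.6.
∂L/∂ŷ = 5.2

∂L/∂ŷ = 2(ŷ - y) = 2(-1.0 - -3.6) = 2(2.6) = 5.2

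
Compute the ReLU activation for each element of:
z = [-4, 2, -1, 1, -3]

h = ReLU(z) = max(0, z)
h = [0, 2, 0, 1, 0]

ReLU applied element-wise: max(0,-4)=0, max(0,2)=2, max(0,-1)=0, max(0,1)=1, max(0,-3)=0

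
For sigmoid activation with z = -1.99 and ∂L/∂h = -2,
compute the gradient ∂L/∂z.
∂L/∂z = -0.2116

σ(-1.99) = 0.1203
σ'(-1.99) = σ(-1.99)(1 - σ(-1.99)) = 0.1203 × 0.8797 = 0.1058
∂L/∂z = ∂L/∂h · σ'(z) = -2 × 0.1058 = -0.2116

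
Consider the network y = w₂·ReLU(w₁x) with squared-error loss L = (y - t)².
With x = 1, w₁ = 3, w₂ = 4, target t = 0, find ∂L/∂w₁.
∂L/∂w₁ = 96

Forward pass:
z = w₁x = 3×1 = 3
h = ReLU(3) = 3
y = w₂h = 4×3 = 12

Backward pass:
∂L/∂y = 2(y - t) = 2(12 - 0) = 24
∂y/∂h = w₂ = 4
∂h/∂z = 1 (ReLU derivative)
∂z/∂w₁ = x = 1

∂L/∂w₁ = 24 × 4 × 1 × 1 = 96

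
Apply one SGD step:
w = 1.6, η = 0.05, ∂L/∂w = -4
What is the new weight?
w_new = 1.8

w_new = w - η·∂L/∂w = 1.6 - 0.05×(-4) = 1.6 - (-0.2) = 1.8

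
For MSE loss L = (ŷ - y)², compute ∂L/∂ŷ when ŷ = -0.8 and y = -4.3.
∂L/∂ŷ = 7.0

∂L/∂ŷ = 2(ŷ - y) = 2(-0.8 - -4.3) = 2(3.5) = 7.0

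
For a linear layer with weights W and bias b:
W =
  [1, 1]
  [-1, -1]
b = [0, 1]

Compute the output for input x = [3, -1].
y = [2, -1]

Wx = [1×3 + 1×-1, -1×3 + -1×-1]
   = [2, -2]
y = Wx + b = [2 + 0, -2 + 1] = [2, -1]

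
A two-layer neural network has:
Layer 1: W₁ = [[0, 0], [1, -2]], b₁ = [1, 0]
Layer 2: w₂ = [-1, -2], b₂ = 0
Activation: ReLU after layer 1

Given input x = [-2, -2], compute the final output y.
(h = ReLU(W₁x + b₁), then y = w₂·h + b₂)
y = -5

Layer 1 pre-activation: z₁ = [1, 2]
After ReLU: h = [1, 2]
Layer 2 output: y = -1×1 + -2×2 + 0 = -5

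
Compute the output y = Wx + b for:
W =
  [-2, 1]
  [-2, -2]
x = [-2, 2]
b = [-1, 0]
y = [5, 0]

Wx = [-2×-2 + 1×2, -2×-2 + -2×2]
   = [6, 0]
y = Wx + b = [6 + -1, 0 + 0] = [5, 0]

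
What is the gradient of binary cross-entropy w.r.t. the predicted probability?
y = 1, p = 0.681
∂L/∂p = -1.468

∂L/∂p = -y/p + (1-y)/(1-p) = -1/0.681 + 0 = -1.468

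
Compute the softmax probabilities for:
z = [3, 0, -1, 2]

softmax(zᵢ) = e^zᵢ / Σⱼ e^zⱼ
p = [0.6964, 0.0347, 0.0128, 0.2562]

exp(z) = [20.09, 1, 0.3679, 7.389]
Sum = 28.84
p = [0.6964, 0.0347, 0.0128, 0.2562]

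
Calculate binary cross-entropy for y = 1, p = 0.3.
L = 1.204

L = -1·log(0.3) - 0·log(0.7) = -log(0.3) = 1.204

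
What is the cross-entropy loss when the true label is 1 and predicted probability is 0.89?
L = 0.1165

L = -1·log(0.89) - 0·log(0.11) = -log(0.89) = 0.1165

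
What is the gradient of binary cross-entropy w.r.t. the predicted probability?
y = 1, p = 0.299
∂L/∂p = -3.344

∂L/∂p = -y/p + (1-y)/(1-p) = -1/0.299 + 0 = -3.344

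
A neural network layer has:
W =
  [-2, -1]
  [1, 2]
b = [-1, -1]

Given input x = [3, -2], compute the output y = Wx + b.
y = [-5, -2]

Wx = [-2×3 + -1×-2, 1×3 + 2×-2]
   = [-4, -1]
y = Wx + b = [-4 + -1, -1 + -1] = [-5, -2]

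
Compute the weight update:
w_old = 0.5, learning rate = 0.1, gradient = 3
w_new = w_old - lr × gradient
w_new = 0.2

w_new = w - η·∂L/∂w = 0.5 - 0.1×(3) = 0.5 - (0.3) = 0.2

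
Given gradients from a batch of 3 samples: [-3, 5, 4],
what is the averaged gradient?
Average gradient = 2

Average = (1/3)(-3 + 5 + 4) = 6/3 = 2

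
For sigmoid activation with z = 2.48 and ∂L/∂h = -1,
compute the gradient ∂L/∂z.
∂L/∂z = -0.0713

σ(2.48) = 0.9227
σ'(2.48) = σ(2.48)(1 - σ(2.48)) = 0.9227 × 0.07727 = 0.0713
∂L/∂z = ∂L/∂h · σ'(z) = -1 × 0.0713 = -0.0713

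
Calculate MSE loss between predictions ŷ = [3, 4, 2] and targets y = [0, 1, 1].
MSE = 6.333

MSE = (1/3)((3-0)² + (4-1)² + (2-1)²) = (1/3)(9 + 9 + 1) = 6.333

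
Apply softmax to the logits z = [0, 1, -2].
p = [0.2595, 0.7054, 0.0351]

exp(z) = [1, 2.718, 0.1353]
Sum = 3.854
p = [0.2595, 0.7054, 0.0351]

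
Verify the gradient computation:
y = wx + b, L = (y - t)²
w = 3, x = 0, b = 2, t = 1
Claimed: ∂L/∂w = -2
Incorrect

y = (3)(0) + 2 = 2
∂L/∂y = 2(y - t) = 2(2 - 1) = 2
∂y/∂w = x = 0
∂L/∂w = 2 × 0 = 0

Claimed value: -2
Incorrect: The correct gradient is 0.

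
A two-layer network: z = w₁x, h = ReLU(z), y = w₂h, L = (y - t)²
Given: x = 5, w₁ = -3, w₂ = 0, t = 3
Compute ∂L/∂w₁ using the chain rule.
∂L/∂w₁ = 0

Forward pass:
z = w₁x = -3×5 = -15
h = ReLU(-15) = 0
y = w₂h = 0×0 = 0

Backward pass:
∂L/∂y = 2(y - t) = 2(0 - 3) = -6
∂y/∂h = w₂ = 0
∂h/∂z = 0 (ReLU derivative)
∂z/∂w₁ = x = 5

∂L/∂w₁ = -6 × 0 × 0 × 5 = 0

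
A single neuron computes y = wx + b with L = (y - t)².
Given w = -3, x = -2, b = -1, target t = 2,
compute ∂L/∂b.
∂L/∂b = 6

y = wx + b = (-3)(-2) + -1 = 5
∂L/∂y = 2(y - t) = 2(5 - 2) = 6
∂y/∂b = 1
∂L/∂b = ∂L/∂y · ∂y/∂b = 6 × 1 = 6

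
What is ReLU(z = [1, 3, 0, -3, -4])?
h = [1, 3, 0, 0, 0]

ReLU applied element-wise: max(0,1)=1, max(0,3)=3, max(0,0)=0, max(0,-3)=0, max(0,-4)=0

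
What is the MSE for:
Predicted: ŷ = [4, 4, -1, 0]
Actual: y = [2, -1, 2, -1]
MSE = 9.75

MSE = (1/4)((4-2)² + (4--1)² + (-1-2)² + (0--1)²) = (1/4)(4 + 25 + 9 + 1) = 9.75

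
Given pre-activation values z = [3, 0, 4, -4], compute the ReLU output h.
h = [3, 0, 4, 0]

ReLU applied element-wise: max(0,3)=3, max(0,0)=0, max(0,4)=4, max(0,-4)=0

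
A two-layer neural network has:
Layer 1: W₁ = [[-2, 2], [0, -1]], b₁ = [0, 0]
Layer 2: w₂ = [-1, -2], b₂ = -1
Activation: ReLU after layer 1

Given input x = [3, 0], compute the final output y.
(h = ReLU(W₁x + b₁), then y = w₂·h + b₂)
y = -1

Layer 1 pre-activation: z₁ = [-6, 0]
After ReLU: h = [0, 0]
Layer 2 output: y = -1×0 + -2×0 + -1 = -1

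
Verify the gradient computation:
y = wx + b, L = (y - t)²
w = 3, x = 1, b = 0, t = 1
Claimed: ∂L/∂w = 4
Correct

y = (3)(1) + 0 = 3
∂L/∂y = 2(y - t) = 2(3 - 1) = 4
∂y/∂w = x = 1
∂L/∂w = 4 × 1 = 4

Claimed value: 4
Correct: The correct gradient is 4.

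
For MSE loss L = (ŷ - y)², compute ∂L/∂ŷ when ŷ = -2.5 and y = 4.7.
∂L/∂ŷ = -14.4

∂L/∂ŷ = 2(ŷ - y) = 2(-2.5 - 4.7) = 2(-7.2) = -14.4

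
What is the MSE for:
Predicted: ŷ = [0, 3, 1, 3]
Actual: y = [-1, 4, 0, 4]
MSE = 1

MSE = (1/4)((0--1)² + (3-4)² + (1-0)² + (3-4)²) = (1/4)(1 + 1 + 1 + 1) = 1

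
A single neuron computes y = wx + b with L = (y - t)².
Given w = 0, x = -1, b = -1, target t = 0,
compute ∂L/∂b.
∂L/∂b = -2

y = wx + b = (0)(-1) + -1 = -1
∂L/∂y = 2(y - t) = 2(-1 - 0) = -2
∂y/∂b = 1
∂L/∂b = ∂L/∂y · ∂y/∂b = -2 × 1 = -2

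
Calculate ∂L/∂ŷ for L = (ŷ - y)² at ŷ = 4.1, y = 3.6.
∂L/∂ŷ = 1.0

∂L/∂ŷ = 2(ŷ - y) = 2(4.1 - 3.6) = 2(0.5) = 1.0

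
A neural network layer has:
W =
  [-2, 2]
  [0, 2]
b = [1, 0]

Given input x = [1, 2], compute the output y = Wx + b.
y = [3, 4]

Wx = [-2×1 + 2×2, 0×1 + 2×2]
   = [2, 4]
y = Wx + b = [2 + 1, 4 + 0] = [3, 4]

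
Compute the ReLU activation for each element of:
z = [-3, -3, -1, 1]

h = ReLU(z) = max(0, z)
h = [0, 0, 0, 1]

ReLU applied element-wise: max(0,-3)=0, max(0,-3)=0, max(0,-1)=0, max(0,1)=1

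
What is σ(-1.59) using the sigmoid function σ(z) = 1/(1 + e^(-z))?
0.1694

sigmoid(-1.59) = 1/(1 + e^(1.59)) = 1/(1 + 4.904) = 0.1694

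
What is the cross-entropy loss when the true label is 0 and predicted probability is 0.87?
L = 2.04

L = -0·log(0.87) - 1·log(0.13) = -log(0.13) = 2.04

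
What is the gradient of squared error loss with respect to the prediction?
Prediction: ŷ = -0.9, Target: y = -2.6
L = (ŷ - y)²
∂L/∂ŷ = 3.4

∂L/∂ŷ = 2(ŷ - y) = 2(-0.9 - -2.6) = 2(1.7) = 3.4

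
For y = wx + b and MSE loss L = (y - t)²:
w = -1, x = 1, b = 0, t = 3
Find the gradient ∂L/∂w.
∂L/∂w = -8

y = wx + b = (-1)(1) + 0 = -1
∂L/∂y = 2(y - t) = 2(-1 - 3) = -8
∂y/∂w = x = 1
∂L/∂w = ∂L/∂y · ∂y/∂w = -8 × 1 = -8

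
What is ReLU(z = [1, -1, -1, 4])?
h = [1, 0, 0, 4]

ReLU applied element-wise: max(0,1)=1, max(0,-1)=0, max(0,-1)=0, max(0,4)=4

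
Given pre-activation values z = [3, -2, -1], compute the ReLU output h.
h = [3, 0, 0]

ReLU applied element-wise: max(0,3)=3, max(0,-2)=0, max(0,-1)=0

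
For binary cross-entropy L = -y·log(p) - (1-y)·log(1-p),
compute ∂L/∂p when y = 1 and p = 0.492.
∂L/∂p = -2.033

∂L/∂p = -y/p + (1-y)/(1-p) = -1/0.492 + 0 = -2.033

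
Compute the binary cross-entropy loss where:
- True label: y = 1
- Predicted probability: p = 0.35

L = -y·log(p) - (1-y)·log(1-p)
L = 1.05

L = -1·log(0.35) - 0·log(0.65) = -log(0.35) = 1.05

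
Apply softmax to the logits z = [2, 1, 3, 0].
p = [0.2369, 0.0871, 0.6439, 0.0321]

exp(z) = [7.389, 2.718, 20.09, 1]
Sum = 31.19
p = [0.2369, 0.0871, 0.6439, 0.0321]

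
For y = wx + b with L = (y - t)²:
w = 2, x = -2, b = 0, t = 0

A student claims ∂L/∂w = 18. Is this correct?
Incorrect

y = (2)(-2) + 0 = -4
∂L/∂y = 2(y - t) = 2(-4 - 0) = -8
∂y/∂w = x = -2
∂L/∂w = -8 × -2 = 16

Claimed value: 18
Incorrect: The correct gradient is 16.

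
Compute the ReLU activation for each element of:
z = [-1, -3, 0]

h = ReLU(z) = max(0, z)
h = [0, 0, 0]

ReLU applied element-wise: max(0,-1)=0, max(0,-3)=0, max(0,0)=0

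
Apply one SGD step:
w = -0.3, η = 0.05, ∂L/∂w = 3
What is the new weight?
w_new = -0.45

w_new = w - η·∂L/∂w = -0.3 - 0.05×(3) = -0.3 - (0.15) = -0.45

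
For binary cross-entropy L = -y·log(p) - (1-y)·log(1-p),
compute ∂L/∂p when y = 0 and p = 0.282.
∂L/∂p = 1.393

∂L/∂p = -y/p + (1-y)/(1-p) = 0 + 1/0.718 = 1.393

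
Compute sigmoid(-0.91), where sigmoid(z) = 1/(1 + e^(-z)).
0.287

sigmoid(-0.91) = 1/(1 + e^(0.91)) = 1/(1 + 2.484) = 0.287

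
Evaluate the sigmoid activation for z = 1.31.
0.7875

sigmoid(1.31) = 1/(1 + e^(-1.31)) = 1/(1 + 0.2698) = 0.7875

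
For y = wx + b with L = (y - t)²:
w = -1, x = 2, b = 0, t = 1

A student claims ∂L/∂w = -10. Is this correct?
Incorrect

y = (-1)(2) + 0 = -2
∂L/∂y = 2(y - t) = 2(-2 - 1) = -6
∂y/∂w = x = 2
∂L/∂w = -6 × 2 = -12

Claimed value: -10
Incorrect: The correct gradient is -12.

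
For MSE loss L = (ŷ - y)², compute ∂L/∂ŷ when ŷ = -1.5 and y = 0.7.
∂L/∂ŷ = -4.4

∂L/∂ŷ = 2(ŷ - y) = 2(-1.5 - 0.7) = 2(-2.2) = -4.4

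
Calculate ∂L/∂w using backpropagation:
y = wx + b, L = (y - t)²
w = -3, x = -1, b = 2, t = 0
∂L/∂w = -10

y = wx + b = (-3)(-1) + 2 = 5
∂L/∂y = 2(y - t) = 2(5 - 0) = 10
∂y/∂w = x = -1
∂L/∂w = ∂L/∂y · ∂y/∂w = 10 × -1 = -10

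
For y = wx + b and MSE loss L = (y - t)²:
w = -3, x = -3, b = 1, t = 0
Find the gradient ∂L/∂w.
∂L/∂w = -60

y = wx + b = (-3)(-3) + 1 = 10
∂L/∂y = 2(y - t) = 2(10 - 0) = 20
∂y/∂w = x = -3
∂L/∂w = ∂L/∂y · ∂y/∂w = 20 × -3 = -60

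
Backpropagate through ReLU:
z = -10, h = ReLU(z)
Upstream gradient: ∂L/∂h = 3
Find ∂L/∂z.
∂L/∂z = 0

h = ReLU(-10) = 0
Since z < 0: ∂h/∂z = 0
∂L/∂z = ∂L/∂h · ∂h/∂z = 3 × 0 = 0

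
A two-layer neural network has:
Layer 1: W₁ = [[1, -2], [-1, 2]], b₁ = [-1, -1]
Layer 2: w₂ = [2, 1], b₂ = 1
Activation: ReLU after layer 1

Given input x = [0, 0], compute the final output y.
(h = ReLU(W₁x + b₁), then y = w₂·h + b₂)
y = 1

Layer 1 pre-activation: z₁ = [-1, -1]
After ReLU: h = [0, 0]
Layer 2 output: y = 2×0 + 1×0 + 1 = 1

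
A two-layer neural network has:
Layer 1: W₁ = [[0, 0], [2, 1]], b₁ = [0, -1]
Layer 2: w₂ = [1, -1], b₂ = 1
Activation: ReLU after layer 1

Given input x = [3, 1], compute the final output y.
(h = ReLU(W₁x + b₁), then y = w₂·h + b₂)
y = -5

Layer 1 pre-activation: z₁ = [0, 6]
After ReLU: h = [0, 6]
Layer 2 output: y = 1×0 + -1×6 + 1 = -5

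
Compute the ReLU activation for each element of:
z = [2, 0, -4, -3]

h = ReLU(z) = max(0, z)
h = [2, 0, 0, 0]

ReLU applied element-wise: max(0,2)=2, max(0,0)=0, max(0,-4)=0, max(0,-3)=0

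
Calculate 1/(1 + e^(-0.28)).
0.5695

sigmoid(0.28) = 1/(1 + e^(-0.28)) = 1/(1 + 0.7558) = 0.5695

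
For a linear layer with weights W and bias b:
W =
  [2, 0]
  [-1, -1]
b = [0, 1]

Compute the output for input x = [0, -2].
y = [0, 3]

Wx = [2×0 + 0×-2, -1×0 + -1×-2]
   = [0, 2]
y = Wx + b = [0 + 0, 2 + 1] = [0, 3]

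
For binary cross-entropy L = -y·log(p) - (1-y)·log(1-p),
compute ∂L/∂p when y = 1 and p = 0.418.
∂L/∂p = -2.392

∂L/∂p = -y/p + (1-y)/(1-p) = -1/0.418 + 0 = -2.392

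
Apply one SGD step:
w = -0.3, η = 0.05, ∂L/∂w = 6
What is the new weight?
w_new = -0.6

w_new = w - η·∂L/∂w = -0.3 - 0.05×(6) = -0.3 - (0.3) = -0.6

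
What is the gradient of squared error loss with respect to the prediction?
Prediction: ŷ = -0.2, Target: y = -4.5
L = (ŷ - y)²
∂L/∂ŷ = 8.6

∂L/∂ŷ = 2(ŷ - y) = 2(-0.2 - -4.5) = 2(4.3) = 8.6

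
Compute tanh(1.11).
0.8041

tanh(1.11) = (e^(1.11) - e^(-1.11))/(e^(1.11) + e^(-1.11)) = 0.8041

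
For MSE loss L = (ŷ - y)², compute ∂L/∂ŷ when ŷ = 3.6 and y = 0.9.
∂L/∂ŷ = 5.4

∂L/∂ŷ = 2(ŷ - y) = 2(3.6 - 0.9) = 2(2.7) = 5.4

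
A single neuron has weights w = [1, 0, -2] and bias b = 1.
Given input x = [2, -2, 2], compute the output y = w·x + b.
y = -1

y = (1)(2) + (0)(-2) + (-2)(2) + 1 = -1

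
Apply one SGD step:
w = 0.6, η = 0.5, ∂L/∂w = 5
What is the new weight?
w_new = -1.9

w_new = w - η·∂L/∂w = 0.6 - 0.5×(5) = 0.6 - (2.5) = -1.9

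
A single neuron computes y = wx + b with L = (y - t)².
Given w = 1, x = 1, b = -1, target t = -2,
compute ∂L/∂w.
∂L/∂w = 4

y = wx + b = (1)(1) + -1 = 0
∂L/∂y = 2(y - t) = 2(0 - -2) = 4
∂y/∂w = x = 1
∂L/∂w = ∂L/∂y · ∂y/∂w = 4 × 1 = 4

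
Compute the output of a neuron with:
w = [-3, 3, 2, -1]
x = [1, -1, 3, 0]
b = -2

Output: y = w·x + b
y = -2

y = (-3)(1) + (3)(-1) + (2)(3) + (-1)(0) + -2 = -2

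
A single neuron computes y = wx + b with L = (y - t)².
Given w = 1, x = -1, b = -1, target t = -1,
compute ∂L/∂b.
∂L/∂b = -2

y = wx + b = (1)(-1) + -1 = -2
∂L/∂y = 2(y - t) = 2(-2 - -1) = -2
∂y/∂b = 1
∂L/∂b = ∂L/∂y · ∂y/∂b = -2 × 1 = -2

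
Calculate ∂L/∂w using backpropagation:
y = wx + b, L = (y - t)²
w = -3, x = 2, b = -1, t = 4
∂L/∂w = -44

y = wx + b = (-3)(2) + -1 = -7
∂L/∂y = 2(y - t) = 2(-7 - 4) = -22
∂y/∂w = x = 2
∂L/∂w = ∂L/∂y · ∂y/∂w = -22 × 2 = -44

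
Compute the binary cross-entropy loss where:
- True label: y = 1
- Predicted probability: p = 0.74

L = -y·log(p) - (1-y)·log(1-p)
L = 0.3011

L = -1·log(0.74) - 0·log(0.26) = -log(0.74) = 0.3011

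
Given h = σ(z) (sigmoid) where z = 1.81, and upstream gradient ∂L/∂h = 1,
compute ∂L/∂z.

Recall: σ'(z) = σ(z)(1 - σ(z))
∂L/∂z = 0.1209

σ(1.81) = 0.8594
σ'(1.81) = σ(1.81)(1 - σ(1.81)) = 0.8594 × 0.1406 = 0.1209
∂L/∂z = ∂L/∂h · σ'(z) = 1 × 0.1209 = 0.1209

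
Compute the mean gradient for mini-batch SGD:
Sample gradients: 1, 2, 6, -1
Average gradient = 2

Average = (1/4)(1 + 2 + 6 + -1) = 8/4 = 2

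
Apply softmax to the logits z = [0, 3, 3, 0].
p = [0.0237, 0.4763, 0.4763, 0.0237]

exp(z) = [1, 20.09, 20.09, 1]
Sum = 42.17
p = [0.0237, 0.4763, 0.4763, 0.0237]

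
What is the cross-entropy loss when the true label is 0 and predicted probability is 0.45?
L = 0.5978

L = -0·log(0.45) - 1·log(0.55) = -log(0.55) = 0.5978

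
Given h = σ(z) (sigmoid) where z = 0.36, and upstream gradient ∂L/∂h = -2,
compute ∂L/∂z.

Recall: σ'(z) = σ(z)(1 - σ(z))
∂L/∂z = -0.4841

σ(0.36) = 0.589
σ'(0.36) = σ(0.36)(1 - σ(0.36)) = 0.589 × 0.411 = 0.2421
∂L/∂z = ∂L/∂h · σ'(z) = -2 × 0.2421 = -0.4841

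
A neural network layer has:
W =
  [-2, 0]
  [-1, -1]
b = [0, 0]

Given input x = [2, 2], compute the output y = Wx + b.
y = [-4, -4]

Wx = [-2×2 + 0×2, -1×2 + -1×2]
   = [-4, -4]
y = Wx + b = [-4 + 0, -4 + 0] = [-4, -4]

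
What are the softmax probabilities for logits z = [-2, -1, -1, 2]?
p = [0.0164, 0.0445, 0.0445, 0.8945]

exp(z) = [0.1353, 0.3679, 0.3679, 7.389]
Sum = 8.26
p = [0.0164, 0.0445, 0.0445, 0.8945]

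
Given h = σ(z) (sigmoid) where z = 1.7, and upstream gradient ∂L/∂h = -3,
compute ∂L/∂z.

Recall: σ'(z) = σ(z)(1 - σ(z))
∂L/∂z = -0.3918

σ(1.7) = 0.8455
σ'(1.7) = σ(1.7)(1 - σ(1.7)) = 0.8455 × 0.1545 = 0.1306
∂L/∂z = ∂L/∂h · σ'(z) = -3 × 0.1306 = -0.3918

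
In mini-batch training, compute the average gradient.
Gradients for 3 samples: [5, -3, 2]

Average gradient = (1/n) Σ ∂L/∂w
Average gradient = 1.333

Average = (1/3)(5 + -3 + 2) = 4/3 = 1.333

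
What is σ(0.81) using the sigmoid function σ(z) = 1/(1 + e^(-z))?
0.6921

sigmoid(0.81) = 1/(1 + e^(-0.81)) = 1/(1 + 0.4449) = 0.6921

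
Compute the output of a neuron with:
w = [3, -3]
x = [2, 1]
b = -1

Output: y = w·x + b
y = 2

y = (3)(2) + (-3)(1) + -1 = 2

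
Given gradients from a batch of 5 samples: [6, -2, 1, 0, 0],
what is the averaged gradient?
Average gradient = 1

Average = (1/5)(6 + -2 + 1 + 0 + 0) = 5/5 = 1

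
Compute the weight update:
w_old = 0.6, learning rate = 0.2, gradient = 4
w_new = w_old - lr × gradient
w_new = -0.2

w_new = w - η·∂L/∂w = 0.6 - 0.2×(4) = 0.6 - (0.8) = -0.2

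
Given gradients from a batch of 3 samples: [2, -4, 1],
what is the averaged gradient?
Average gradient = -0.3333

Average = (1/3)(2 + -4 + 1) = -1/3 = -0.3333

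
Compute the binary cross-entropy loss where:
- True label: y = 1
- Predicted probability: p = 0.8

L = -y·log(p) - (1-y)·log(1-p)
L = 0.2231

L = -1·log(0.8) - 0·log(0.2) = -log(0.8) = 0.2231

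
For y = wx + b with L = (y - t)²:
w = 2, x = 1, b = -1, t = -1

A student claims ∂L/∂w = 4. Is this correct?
Correct

y = (2)(1) + -1 = 1
∂L/∂y = 2(y - t) = 2(1 - -1) = 4
∂y/∂w = x = 1
∂L/∂w = 4 × 1 = 4

Claimed value: 4
Correct: The correct gradient is 4.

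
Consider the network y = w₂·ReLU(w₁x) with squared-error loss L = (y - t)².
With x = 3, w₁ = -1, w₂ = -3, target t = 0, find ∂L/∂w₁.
∂L/∂w₁ = 0

Forward pass:
z = w₁x = -1×3 = -3
h = ReLU(-3) = 0
y = w₂h = -3×0 = 0

Backward pass:
∂L/∂y = 2(y - t) = 2(0 - 0) = 0
∂y/∂h = w₂ = -3
∂h/∂z = 0 (ReLU derivative)
∂z/∂w₁ = x = 3

∂L/∂w₁ = 0 × -3 × 0 × 3 = 0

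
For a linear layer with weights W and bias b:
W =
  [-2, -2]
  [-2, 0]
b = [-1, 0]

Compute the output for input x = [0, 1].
y = [-3, 0]

Wx = [-2×0 + -2×1, -2×0 + 0×1]
   = [-2, 0]
y = Wx + b = [-2 + -1, 0 + 0] = [-3, 0]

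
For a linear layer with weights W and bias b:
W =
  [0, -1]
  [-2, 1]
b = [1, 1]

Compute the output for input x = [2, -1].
y = [2, -4]

Wx = [0×2 + -1×-1, -2×2 + 1×-1]
   = [1, -5]
y = Wx + b = [1 + 1, -5 + 1] = [2, -4]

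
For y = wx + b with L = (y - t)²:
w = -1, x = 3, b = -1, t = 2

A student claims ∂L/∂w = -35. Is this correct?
Incorrect

y = (-1)(3) + -1 = -4
∂L/∂y = 2(y - t) = 2(-4 - 2) = -12
∂y/∂w = x = 3
∂L/∂w = -12 × 3 = -36

Claimed value: -35
Incorrect: The correct gradient is -36.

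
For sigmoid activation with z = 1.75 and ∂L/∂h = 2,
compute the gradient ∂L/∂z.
∂L/∂z = 0.2523

σ(1.75) = 0.852
σ'(1.75) = σ(1.75)(1 - σ(1.75)) = 0.852 × 0.148 = 0.1261
∂L/∂z = ∂L/∂h · σ'(z) = 2 × 0.1261 = 0.2523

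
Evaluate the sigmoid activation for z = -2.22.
0.09797

sigmoid(-2.22) = 1/(1 + e^(2.22)) = 1/(1 + 9.207) = 0.09797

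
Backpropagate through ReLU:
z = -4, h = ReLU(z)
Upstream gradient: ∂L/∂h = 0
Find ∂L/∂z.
∂L/∂z = 0

h = ReLU(-4) = 0
Since z < 0: ∂h/∂z = 0
∂L/∂z = ∂L/∂h · ∂h/∂z = 0 × 0 = 0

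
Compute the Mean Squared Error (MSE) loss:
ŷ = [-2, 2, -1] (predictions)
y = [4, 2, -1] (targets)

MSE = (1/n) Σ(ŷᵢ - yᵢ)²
MSE = 12

MSE = (1/3)((-2-4)² + (2-2)² + (-1--1)²) = (1/3)(36 + 0 + 0) = 12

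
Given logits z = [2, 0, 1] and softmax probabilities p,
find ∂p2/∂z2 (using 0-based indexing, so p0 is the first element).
∂p2/∂z2 = 0.1848

p = softmax(z) = [0.6652, 0.09003, 0.2447]
p2 = 0.2447

∂p2/∂z2 = p2(1 - p2) = 0.2447 × (1 - 0.2447) = 0.1848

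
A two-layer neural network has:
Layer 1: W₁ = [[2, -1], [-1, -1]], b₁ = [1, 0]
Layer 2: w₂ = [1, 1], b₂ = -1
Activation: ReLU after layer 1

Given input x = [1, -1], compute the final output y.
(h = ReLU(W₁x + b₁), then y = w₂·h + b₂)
y = 3

Layer 1 pre-activation: z₁ = [4, 0]
After ReLU: h = [4, 0]
Layer 2 output: y = 1×4 + 1×0 + -1 = 3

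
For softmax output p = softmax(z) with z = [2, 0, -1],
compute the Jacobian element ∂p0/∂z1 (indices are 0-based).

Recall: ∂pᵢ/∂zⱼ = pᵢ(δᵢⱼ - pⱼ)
∂p0/∂z1 = -0.09636

p = softmax(z) = [0.8438, 0.1142, 0.04201]
p0 = 0.8438, p1 = 0.1142

∂p0/∂z1 = -p0 × p1 = -0.8438 × 0.1142 = -0.09636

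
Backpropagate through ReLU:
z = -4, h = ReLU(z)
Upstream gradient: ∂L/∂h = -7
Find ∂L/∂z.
∂L/∂z = 0

h = ReLU(-4) = 0
Since z < 0: ∂h/∂z = 0
∂L/∂z = ∂L/∂h · ∂h/∂z = -7 × 0 = 0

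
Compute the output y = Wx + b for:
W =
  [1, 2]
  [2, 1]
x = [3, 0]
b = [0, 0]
y = [3, 6]

Wx = [1×3 + 2×0, 2×3 + 1×0]
   = [3, 6]
y = Wx + b = [3 + 0, 6 + 0] = [3, 6]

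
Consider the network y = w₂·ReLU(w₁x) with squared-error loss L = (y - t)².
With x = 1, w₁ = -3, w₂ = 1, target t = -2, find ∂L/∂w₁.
∂L/∂w₁ = 0

Forward pass:
z = w₁x = -3×1 = -3
h = ReLU(-3) = 0
y = w₂h = 1×0 = 0

Backward pass:
∂L/∂y = 2(y - t) = 2(0 - -2) = 4
∂y/∂h = w₂ = 1
∂h/∂z = 0 (ReLU derivative)
∂z/∂w₁ = x = 1

∂L/∂w₁ = 4 × 1 × 0 × 1 = 0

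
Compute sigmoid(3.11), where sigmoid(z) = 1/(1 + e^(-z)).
0.9573

sigmoid(3.11) = 1/(1 + e^(-3.11)) = 1/(1 + 0.0446) = 0.9573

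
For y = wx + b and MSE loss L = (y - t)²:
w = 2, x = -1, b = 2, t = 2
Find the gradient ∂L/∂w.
∂L/∂w = 4

y = wx + b = (2)(-1) + 2 = 0
∂L/∂y = 2(y - t) = 2(0 - 2) = -4
∂y/∂w = x = -1
∂L/∂w = ∂L/∂y · ∂y/∂w = -4 × -1 = 4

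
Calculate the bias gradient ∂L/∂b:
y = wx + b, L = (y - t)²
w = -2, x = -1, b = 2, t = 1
∂L/∂b = 6

y = wx + b = (-2)(-1) + 2 = 4
∂L/∂y = 2(y - t) = 2(4 - 1) = 6
∂y/∂b = 1
∂L/∂b = ∂L/∂y · ∂y/∂b = 6 × 1 = 6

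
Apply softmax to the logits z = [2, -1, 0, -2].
p = [0.831, 0.0414, 0.1125, 0.0152]

exp(z) = [7.389, 0.3679, 1, 0.1353]
Sum = 8.892
p = [0.831, 0.0414, 0.1125, 0.0152]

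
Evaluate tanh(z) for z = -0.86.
-0.6963

tanh(-0.86) = (e^(-0.86) - e^(0.86))/(e^(-0.86) + e^(0.86)) = -0.6963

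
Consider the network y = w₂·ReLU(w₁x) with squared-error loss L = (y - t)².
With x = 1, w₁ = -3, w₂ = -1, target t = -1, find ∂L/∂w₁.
∂L/∂w₁ = 0

Forward pass:
z = w₁x = -3×1 = -3
h = ReLU(-3) = 0
y = w₂h = -1×0 = 0

Backward pass:
∂L/∂y = 2(y - t) = 2(0 - -1) = 2
∂y/∂h = w₂ = -1
∂h/∂z = 0 (ReLU derivative)
∂z/∂w₁ = x = 1

∂L/∂w₁ = 2 × -1 × 0 × 1 = 0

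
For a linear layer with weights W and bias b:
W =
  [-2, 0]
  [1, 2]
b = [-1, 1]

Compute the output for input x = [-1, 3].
y = [1, 6]

Wx = [-2×-1 + 0×3, 1×-1 + 2×3]
   = [2, 5]
y = Wx + b = [2 + -1, 5 + 1] = [1, 6]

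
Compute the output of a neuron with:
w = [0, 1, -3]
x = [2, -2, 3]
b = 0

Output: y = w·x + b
y = -11

y = (0)(2) + (1)(-2) + (-3)(3) + 0 = -11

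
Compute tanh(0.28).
0.2729

tanh(0.28) = (e^(0.28) - e^(-0.28))/(e^(0.28) + e^(-0.28)) = 0.2729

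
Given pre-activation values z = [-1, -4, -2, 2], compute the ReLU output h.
h = [0, 0, 0, 2]

ReLU applied element-wise: max(0,-1)=0, max(0,-4)=0, max(0,-2)=0, max(0,2)=2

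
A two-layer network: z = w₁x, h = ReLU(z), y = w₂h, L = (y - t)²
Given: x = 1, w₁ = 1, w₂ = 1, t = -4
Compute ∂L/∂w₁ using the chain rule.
∂L/∂w₁ = 10

Forward pass:
z = w₁x = 1×1 = 1
h = ReLU(1) = 1
y = w₂h = 1×1 = 1

Backward pass:
∂L/∂y = 2(y - t) = 2(1 - -4) = 10
∂y/∂h = w₂ = 1
∂h/∂z = 1 (ReLU derivative)
∂z/∂w₁ = x = 1

∂L/∂w₁ = 10 × 1 × 1 × 1 = 10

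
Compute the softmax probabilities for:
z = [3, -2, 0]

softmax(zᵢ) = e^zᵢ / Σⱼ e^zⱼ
p = [0.9465, 0.0064, 0.0471]

exp(z) = [20.09, 0.1353, 1]
Sum = 21.22
p = [0.9465, 0.0064, 0.0471]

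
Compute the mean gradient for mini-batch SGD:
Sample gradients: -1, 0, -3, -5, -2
Average gradient = -2.2

Average = (1/5)(-1 + 0 + -3 + -5 + -2) = -11/5 = -2.2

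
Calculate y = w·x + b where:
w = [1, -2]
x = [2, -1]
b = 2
y = 6

y = (1)(2) + (-2)(-1) + 2 = 6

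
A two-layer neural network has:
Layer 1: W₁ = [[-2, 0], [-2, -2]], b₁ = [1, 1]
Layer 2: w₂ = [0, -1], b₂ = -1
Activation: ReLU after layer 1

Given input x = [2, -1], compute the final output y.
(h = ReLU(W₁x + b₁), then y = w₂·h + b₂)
y = -1

Layer 1 pre-activation: z₁ = [-3, -1]
After ReLU: h = [0, 0]
Layer 2 output: y = 0×0 + -1×0 + -1 = -1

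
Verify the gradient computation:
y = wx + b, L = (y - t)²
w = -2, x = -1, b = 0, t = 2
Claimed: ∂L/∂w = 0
Correct

y = (-2)(-1) + 0 = 2
∂L/∂y = 2(y - t) = 2(2 - 2) = 0
∂y/∂w = x = -1
∂L/∂w = 0 × -1 = 0

Claimed value: 0
Correct: The correct gradient is 0.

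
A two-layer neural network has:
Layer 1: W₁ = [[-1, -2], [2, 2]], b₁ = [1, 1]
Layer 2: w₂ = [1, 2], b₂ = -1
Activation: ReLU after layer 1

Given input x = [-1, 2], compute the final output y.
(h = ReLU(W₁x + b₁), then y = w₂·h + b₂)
y = 5

Layer 1 pre-activation: z₁ = [-2, 3]
After ReLU: h = [0, 3]
Layer 2 output: y = 1×0 + 2×3 + -1 = 5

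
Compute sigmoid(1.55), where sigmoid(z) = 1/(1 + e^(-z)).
0.8249

sigmoid(1.55) = 1/(1 + e^(-1.55)) = 1/(1 + 0.2122) = 0.8249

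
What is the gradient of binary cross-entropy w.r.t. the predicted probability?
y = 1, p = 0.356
∂L/∂p = -2.809

∂L/∂p = -y/p + (1-y)/(1-p) = -1/0.356 + 0 = -2.809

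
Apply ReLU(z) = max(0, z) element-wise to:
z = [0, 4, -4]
h = [0, 4, 0]

ReLU applied element-wise: max(0,0)=0, max(0,4)=4, max(0,-4)=0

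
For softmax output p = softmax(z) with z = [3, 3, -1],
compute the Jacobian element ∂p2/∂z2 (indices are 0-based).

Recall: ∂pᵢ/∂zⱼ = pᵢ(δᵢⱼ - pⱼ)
∂p2/∂z2 = 0.008992

p = softmax(z) = [0.4955, 0.4955, 0.009075]
p2 = 0.009075

∂p2/∂z2 = p2(1 - p2) = 0.009075 × (1 - 0.009075) = 0.008992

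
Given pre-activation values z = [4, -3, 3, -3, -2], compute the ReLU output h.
h = [4, 0, 3, 0, 0]

ReLU applied element-wise: max(0,4)=4, max(0,-3)=0, max(0,3)=3, max(0,-3)=0, max(0,-2)=0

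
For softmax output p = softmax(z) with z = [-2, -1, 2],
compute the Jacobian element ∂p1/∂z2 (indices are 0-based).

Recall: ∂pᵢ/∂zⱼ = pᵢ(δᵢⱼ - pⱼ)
∂p1/∂z2 = -0.04364

p = softmax(z) = [0.01715, 0.04661, 0.9362]
p1 = 0.04661, p2 = 0.9362

∂p1/∂z2 = -p1 × p2 = -0.04661 × 0.9362 = -0.04364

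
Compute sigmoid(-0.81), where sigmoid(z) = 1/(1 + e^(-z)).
0.3079

sigmoid(-0.81) = 1/(1 + e^(0.81)) = 1/(1 + 2.248) = 0.3079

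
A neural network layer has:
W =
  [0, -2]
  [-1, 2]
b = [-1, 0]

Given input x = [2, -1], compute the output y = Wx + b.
y = [1, -4]

Wx = [0×2 + -2×-1, -1×2 + 2×-1]
   = [2, -4]
y = Wx + b = [2 + -1, -4 + 0] = [1, -4]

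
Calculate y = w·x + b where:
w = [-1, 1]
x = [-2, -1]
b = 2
y = 3

y = (-1)(-2) + (1)(-1) + 2 = 3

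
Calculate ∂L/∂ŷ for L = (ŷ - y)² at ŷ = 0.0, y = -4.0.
∂L/∂ŷ = 8.0

∂L/∂ŷ = 2(ŷ - y) = 2(0.0 - -4.0) = 2(4.0) = 8.0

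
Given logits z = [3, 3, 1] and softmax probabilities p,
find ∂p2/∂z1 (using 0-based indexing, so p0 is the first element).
∂p2/∂z1 = -0.02968

p = softmax(z) = [0.4683, 0.4683, 0.06338]
p2 = 0.06338, p1 = 0.4683

∂p2/∂z1 = -p2 × p1 = -0.06338 × 0.4683 = -0.02968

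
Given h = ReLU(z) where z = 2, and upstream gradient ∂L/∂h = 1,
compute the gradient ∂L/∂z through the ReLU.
∂L/∂z = 1

h = ReLU(2) = 2
Since z > 0: ∂h/∂z = 1
∂L/∂z = ∂L/∂h · ∂h/∂z = 1 × 1 = 1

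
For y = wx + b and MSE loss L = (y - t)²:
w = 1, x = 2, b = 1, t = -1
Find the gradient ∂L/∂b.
∂L/∂b = 8

y = wx + b = (1)(2) + 1 = 3
∂L/∂y = 2(y - t) = 2(3 - -1) = 8
∂y/∂b = 1
∂L/∂b = ∂L/∂y · ∂y/∂b = 8 × 1 = 8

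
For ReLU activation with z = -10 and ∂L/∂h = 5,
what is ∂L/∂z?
∂L/∂z = 0

h = ReLU(-10) = 0
Since z < 0: ∂h/∂z = 0
∂L/∂z = ∂L/∂h · ∂h/∂z = 5 × 0 = 0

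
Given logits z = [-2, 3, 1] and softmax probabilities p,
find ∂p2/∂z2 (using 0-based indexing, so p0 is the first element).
∂p2/∂z2 = 0.1045

p = softmax(z) = [0.0059, 0.8756, 0.1185]
p2 = 0.1185

∂p2/∂z2 = p2(1 - p2) = 0.1185 × (1 - 0.1185) = 0.1045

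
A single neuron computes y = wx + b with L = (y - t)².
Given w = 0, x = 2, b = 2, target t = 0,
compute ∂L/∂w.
∂L/∂w = 8

y = wx + b = (0)(2) + 2 = 2
∂L/∂y = 2(y - t) = 2(2 - 0) = 4
∂y/∂w = x = 2
∂L/∂w = ∂L/∂y · ∂y/∂w = 4 × 2 = 8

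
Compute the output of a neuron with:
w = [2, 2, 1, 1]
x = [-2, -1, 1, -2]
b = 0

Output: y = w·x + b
y = -7

y = (2)(-2) + (2)(-1) + (1)(1) + (1)(-2) + 0 = -7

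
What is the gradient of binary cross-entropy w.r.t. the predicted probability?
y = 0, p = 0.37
∂L/∂p = 1.587

∂L/∂p = -y/p + (1-y)/(1-p) = 0 + 1/0.63 = 1.587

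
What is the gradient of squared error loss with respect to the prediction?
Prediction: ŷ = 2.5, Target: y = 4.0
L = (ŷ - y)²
∂L/∂ŷ = -3.0

∂L/∂ŷ = 2(ŷ - y) = 2(2.5 - 4.0) = 2(-1.5) = -3.0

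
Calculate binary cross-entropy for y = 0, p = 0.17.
L = 0.1863

L = -0·log(0.17) - 1·log(0.83) = -log(0.83) = 0.1863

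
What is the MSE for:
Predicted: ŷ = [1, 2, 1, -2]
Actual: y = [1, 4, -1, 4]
MSE = 11

MSE = (1/4)((1-1)² + (2-4)² + (1--1)² + (-2-4)²) = (1/4)(0 + 4 + 4 + 36) = 11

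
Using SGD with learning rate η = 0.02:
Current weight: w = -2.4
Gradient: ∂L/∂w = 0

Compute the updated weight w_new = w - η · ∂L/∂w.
w_new = -2.4

w_new = w - η·∂L/∂w = -2.4 - 0.02×(0) = -2.4 - (0) = -2.4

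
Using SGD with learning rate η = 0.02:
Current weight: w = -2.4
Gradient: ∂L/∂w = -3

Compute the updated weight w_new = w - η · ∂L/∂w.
w_new = -2.34

w_new = w - η·∂L/∂w = -2.4 - 0.02×(-3) = -2.4 - (-0.06) = -2.34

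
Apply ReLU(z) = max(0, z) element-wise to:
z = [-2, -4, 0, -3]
h = [0, 0, 0, 0]

ReLU applied element-wise: max(0,-2)=0, max(0,-4)=0, max(0,0)=0, max(0,-3)=0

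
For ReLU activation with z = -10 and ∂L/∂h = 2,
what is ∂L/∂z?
∂L/∂z = 0

h = ReLU(-10) = 0
Since z < 0: ∂h/∂z = 0
∂L/∂z = ∂L/∂h · ∂h/∂z = 2 × 0 = 0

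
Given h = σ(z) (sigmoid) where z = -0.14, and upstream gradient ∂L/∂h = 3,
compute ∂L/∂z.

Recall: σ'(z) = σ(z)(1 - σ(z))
∂L/∂z = 0.7463

σ(-0.14) = 0.4651
σ'(-0.14) = σ(-0.14)(1 - σ(-0.14)) = 0.4651 × 0.5349 = 0.2488
∂L/∂z = ∂L/∂h · σ'(z) = 3 × 0.2488 = 0.7463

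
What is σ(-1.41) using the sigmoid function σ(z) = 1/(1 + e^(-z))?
0.1962

sigmoid(-1.41) = 1/(1 + e^(1.41)) = 1/(1 + 4.096) = 0.1962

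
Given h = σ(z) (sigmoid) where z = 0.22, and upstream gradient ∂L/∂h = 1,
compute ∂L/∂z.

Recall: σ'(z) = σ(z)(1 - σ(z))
∂L/∂z = 0.247

σ(0.22) = 0.5548
σ'(0.22) = σ(0.22)(1 - σ(0.22)) = 0.5548 × 0.4452 = 0.247
∂L/∂z = ∂L/∂h · σ'(z) = 1 × 0.247 = 0.247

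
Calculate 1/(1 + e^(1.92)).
0.1279

sigmoid(-1.92) = 1/(1 + e^(1.92)) = 1/(1 + 6.821) = 0.1279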